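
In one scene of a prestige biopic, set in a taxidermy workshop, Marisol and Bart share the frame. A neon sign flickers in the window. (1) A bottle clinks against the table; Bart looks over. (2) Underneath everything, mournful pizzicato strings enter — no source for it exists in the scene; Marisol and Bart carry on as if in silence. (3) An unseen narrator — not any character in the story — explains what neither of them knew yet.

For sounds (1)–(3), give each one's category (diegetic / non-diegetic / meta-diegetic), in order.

(1) the sound comes from a bottle physically present in the location → diegetic.
Sound (2): score with no on-screen or off-screen source; it exists for the audience alone, so non-diegetic.
(3) commentary laid over the scene from outside the fiction → non-diegetic.

diegetic, non-diegetic, non-diegetic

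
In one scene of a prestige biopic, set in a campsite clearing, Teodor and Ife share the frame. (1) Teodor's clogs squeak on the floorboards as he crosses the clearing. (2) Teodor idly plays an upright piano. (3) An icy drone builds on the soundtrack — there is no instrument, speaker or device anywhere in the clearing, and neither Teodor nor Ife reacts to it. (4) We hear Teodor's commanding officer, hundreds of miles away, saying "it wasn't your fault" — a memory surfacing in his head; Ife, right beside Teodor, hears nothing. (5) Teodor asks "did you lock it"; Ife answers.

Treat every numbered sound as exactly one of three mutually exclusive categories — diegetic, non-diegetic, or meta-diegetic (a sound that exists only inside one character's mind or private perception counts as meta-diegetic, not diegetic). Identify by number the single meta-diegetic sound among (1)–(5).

(1) Teodor's footsteps are produced in the story world → diegetic.
(2) is diegetic: the instrument and the performer are both in the scene.
(3) nothing in the clearing produces it and the characters don't hear it — pure soundtrack → non-diegetic.
(4) a remembered line, private to Teodor — not present in the room, not audible to Ife → meta-diegetic.
(5) is diegetic: spoken by a character present in the story world.
Only (4) is meta-diegetic.

4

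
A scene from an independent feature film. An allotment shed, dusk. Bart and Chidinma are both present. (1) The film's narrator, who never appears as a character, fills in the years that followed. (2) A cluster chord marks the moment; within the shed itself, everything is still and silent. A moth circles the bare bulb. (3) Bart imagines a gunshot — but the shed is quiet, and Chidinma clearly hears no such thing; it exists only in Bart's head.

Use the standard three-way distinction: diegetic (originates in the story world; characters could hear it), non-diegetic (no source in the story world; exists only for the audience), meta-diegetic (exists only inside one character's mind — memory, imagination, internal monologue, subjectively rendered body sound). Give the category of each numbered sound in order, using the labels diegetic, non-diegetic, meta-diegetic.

Sound (1): the narrator exists outside the story world, addressing only the audience, so non-diegetic.
Sound (2): an editorial stinger — it belongs to the cut, not the story world, so non-diegetic.
(3) is meta-diegetic: subjective to Bart: the shed is silent and Chidinma hears nothing.

non-diegetic, non-diegetic, meta-diegetic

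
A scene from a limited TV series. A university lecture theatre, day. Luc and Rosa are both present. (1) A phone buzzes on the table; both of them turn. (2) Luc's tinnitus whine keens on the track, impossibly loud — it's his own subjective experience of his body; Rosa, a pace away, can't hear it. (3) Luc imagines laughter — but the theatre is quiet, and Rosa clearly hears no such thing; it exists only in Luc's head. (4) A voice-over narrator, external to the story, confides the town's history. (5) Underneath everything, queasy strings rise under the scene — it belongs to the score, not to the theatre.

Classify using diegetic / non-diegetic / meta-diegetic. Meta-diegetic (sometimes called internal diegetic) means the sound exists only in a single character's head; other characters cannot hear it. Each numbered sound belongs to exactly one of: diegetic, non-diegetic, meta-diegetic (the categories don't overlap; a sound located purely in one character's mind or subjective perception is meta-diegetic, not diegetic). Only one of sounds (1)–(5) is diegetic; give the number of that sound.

(1) a phone is a real object/event in the scene's world → diegetic.
Sound (2): point-of-audition from inside Luc's body; not a sound in the room, so meta-diegetic.
(3) is meta-diegetic: Luc alone 'hears' it — an imagined sound, not present in the space.
Sound (4): commentary laid over the scene from outside the fiction, so non-diegetic.
Sound (5): nothing in the theatre produces it and the characters don't hear it — pure soundtrack, so non-diegetic.
Only (1) is diegetic.

1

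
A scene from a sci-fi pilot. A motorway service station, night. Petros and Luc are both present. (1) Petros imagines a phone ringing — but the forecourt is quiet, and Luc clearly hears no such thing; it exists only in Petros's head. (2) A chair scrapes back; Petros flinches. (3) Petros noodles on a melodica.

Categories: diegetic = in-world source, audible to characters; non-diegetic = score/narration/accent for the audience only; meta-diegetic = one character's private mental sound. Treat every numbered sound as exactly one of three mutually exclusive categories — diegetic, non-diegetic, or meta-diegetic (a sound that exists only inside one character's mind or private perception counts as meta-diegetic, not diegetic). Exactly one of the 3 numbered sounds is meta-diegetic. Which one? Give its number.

1

(1) the sound is imagined by Petros; nothing in the story world is producing it and Luc can't hear it → meta-diegetic.
Sound (2): the sound comes from a chair physically present in the location, so diegetic.
(3) a character is playing a melodica on screen → diegetic.
Only (1) is meta-diegetic.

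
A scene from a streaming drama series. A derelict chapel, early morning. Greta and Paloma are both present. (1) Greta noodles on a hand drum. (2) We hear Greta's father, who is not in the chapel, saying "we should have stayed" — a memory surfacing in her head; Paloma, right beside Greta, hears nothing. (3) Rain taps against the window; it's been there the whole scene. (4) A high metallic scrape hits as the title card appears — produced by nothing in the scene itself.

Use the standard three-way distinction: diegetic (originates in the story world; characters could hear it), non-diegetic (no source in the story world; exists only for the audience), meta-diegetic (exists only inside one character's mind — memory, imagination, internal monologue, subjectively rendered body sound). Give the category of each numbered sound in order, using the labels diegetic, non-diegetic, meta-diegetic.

Sound (1): a character is playing a hand drum on screen, so diegetic.
(2) a remembered line, private to Greta — not present in the room, not audible to Paloma → meta-diegetic.
(3) ambient/room sound belonging to the story's physical space → diegetic.
(4) it's a sound-design accent with no in-world source; no one in the scene can hear it → non-diegetic.

diegetic, meta-diegetic, diegetic, non-diegetic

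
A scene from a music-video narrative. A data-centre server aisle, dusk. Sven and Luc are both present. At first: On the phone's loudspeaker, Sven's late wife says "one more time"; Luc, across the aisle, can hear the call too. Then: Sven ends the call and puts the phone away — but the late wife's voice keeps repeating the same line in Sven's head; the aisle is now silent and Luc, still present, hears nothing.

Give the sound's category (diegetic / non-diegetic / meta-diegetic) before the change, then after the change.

diegetic, meta-diegetic

Before the change: the loudspeaker is an in-world source; both Sven and Luc hear the call → diegetic.
After the change: with the phone off, the voice continues only as Sven's private mental replay — Luc can't hear it → meta-diegetic.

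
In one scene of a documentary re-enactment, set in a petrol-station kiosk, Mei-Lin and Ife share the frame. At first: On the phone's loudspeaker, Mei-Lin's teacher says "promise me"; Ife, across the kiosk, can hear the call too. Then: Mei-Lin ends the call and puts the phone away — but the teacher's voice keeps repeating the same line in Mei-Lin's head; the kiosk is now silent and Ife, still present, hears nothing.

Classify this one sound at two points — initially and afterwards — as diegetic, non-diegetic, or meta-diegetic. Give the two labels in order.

diegetic, meta-diegetic

Initially: the loudspeaker is an in-world source; both Mei-Lin and Ife hear the call → diegetic.
Afterwards: with the phone off, the voice continues only as Mei-Lin's private mental replay — Ife can't hear it → meta-diegetic.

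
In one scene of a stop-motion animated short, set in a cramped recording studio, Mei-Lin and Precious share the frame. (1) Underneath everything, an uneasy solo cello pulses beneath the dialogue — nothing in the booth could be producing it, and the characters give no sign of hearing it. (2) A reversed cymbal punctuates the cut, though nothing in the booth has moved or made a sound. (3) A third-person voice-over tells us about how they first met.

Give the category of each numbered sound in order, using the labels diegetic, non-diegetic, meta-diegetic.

non-diegetic, non-diegetic, non-diegetic

(1) it has no source in the story world and no character can hear it — it's underscore → non-diegetic.
(2) it's a sound-design accent with no in-world source; no one in the scene can hear it → non-diegetic.
(3) is non-diegetic: external voice-over — not a character, not heard by anyone in the scene.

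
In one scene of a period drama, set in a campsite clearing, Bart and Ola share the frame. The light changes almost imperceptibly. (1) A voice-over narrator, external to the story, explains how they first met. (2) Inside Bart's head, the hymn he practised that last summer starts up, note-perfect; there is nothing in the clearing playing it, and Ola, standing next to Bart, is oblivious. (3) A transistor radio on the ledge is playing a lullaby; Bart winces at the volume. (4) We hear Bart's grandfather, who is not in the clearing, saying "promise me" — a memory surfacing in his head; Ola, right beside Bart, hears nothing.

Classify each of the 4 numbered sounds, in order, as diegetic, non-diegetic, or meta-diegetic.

non-diegetic, meta-diegetic, diegetic, meta-diegetic

(1) is non-diegetic: the narrator exists outside the story world, addressing only the audience.
Sound (2): it lives in Bart's subjectivity, not in the clearing, so meta-diegetic.
(3) source music from a transistor radio, which exists in the story world → diegetic.
Sound (4): a remembered line, private to Bart — not present in the room, not audible to Ola, so meta-diegetic.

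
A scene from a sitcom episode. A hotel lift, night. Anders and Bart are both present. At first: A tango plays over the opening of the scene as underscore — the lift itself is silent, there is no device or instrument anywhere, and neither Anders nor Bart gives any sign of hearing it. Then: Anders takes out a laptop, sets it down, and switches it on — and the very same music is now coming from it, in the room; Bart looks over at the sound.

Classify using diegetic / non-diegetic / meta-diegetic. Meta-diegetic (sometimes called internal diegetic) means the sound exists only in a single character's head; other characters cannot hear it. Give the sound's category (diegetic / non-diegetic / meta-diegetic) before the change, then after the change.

Before the change: no in-world source exists and no character can hear it — underscore → non-diegetic.
After the change: a laptop is now a real source in the story world and the characters hear it → diegetic.

non-diegetic, diegetic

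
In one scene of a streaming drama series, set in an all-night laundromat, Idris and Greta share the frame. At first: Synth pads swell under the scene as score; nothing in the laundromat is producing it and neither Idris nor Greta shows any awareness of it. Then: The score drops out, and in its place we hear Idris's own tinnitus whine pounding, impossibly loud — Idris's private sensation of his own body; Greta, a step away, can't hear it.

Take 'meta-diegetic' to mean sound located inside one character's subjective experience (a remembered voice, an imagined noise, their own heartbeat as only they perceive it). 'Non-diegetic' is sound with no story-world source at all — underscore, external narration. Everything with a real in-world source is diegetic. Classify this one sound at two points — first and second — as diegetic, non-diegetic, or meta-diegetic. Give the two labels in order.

First: underscore with no in-world source, inaudible to the characters → non-diegetic.
Second: the body sound is Idris's subjective perception alone — Greta can't hear it → meta-diegetic.

non-diegetic, meta-diegetic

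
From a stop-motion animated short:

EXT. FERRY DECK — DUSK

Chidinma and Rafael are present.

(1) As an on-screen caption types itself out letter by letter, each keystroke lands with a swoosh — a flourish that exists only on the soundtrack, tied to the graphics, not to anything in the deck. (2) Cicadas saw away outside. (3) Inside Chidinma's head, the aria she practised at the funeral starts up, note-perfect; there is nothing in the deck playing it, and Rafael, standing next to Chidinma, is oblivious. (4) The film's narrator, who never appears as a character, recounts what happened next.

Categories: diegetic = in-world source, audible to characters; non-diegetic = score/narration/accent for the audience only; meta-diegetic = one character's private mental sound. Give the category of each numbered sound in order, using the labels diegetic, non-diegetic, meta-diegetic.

non-diegetic, diegetic, meta-diegetic, non-diegetic

(1) is non-diegetic: the caption isn't part of the story world, so neither is the sound tied to it.
(2) cicadas is part of the location's real environment → diegetic.
Sound (3): remembered music, private to Chidinma — Rafael is oblivious because it isn't in the room, so meta-diegetic.
(4) external voice-over — not a character, not heard by anyone in the scene → non-diegetic.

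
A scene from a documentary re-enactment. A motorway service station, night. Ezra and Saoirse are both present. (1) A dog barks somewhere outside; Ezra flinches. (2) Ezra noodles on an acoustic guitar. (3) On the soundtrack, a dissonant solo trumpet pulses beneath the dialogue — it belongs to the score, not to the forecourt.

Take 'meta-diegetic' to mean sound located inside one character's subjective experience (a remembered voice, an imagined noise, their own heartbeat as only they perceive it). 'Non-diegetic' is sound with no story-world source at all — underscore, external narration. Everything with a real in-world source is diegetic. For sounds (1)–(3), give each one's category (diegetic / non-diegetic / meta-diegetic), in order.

(1) is diegetic: an in-world source (a dog); characters could hear it.
(2) Ezra is producing the music live, in the story world → diegetic.
Sound (3): it has no source in the story world and no character can hear it — it's underscore, so non-diegetic.

diegetic, diegetic, non-diegetic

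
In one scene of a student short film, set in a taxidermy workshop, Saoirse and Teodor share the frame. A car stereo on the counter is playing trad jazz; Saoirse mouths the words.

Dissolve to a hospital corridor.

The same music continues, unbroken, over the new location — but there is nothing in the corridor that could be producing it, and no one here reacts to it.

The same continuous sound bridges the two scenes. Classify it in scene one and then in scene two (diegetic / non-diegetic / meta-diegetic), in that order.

Scene one: a car stereo is an on-screen source and Saoirse reacts to it → diegetic.
Scene two: there is no source in the corridor and no one hears it — it's now underscore → non-diegetic.

diegetic, non-diegetic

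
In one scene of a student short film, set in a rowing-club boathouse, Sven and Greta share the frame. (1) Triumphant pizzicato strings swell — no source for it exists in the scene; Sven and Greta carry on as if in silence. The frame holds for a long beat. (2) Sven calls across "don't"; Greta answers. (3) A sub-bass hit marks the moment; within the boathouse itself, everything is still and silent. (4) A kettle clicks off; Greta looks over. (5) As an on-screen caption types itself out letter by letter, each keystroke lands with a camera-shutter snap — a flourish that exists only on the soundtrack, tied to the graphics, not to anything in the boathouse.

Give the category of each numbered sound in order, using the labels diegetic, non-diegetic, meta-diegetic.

non-diegetic, diegetic, non-diegetic, diegetic, non-diegetic

Sound (1): it has no source in the story world and no character can hear it — it's underscore, so non-diegetic.
(2) Sven is a character speaking aloud in the scene → diegetic.
(3) is non-diegetic: an editorial stinger — it belongs to the cut, not the story world.
Sound (4): a kettle is a real object/event in the scene's world, so diegetic.
(5) sound married to a title/caption — outside the diegesis by definition → non-diegetic.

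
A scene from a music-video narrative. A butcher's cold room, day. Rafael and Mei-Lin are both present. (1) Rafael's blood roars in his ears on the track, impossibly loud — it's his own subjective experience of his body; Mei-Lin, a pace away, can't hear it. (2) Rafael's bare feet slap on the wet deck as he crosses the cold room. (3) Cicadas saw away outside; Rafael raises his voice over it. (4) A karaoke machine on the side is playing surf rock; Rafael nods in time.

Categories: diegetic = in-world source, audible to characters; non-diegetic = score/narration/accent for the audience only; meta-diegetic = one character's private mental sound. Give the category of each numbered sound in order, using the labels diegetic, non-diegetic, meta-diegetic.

meta-diegetic, diegetic, diegetic, diegetic

Sound (1): it's Rafael's internal bodily sensation rendered as sound; only Rafael 'hears' it, so meta-diegetic.
(2) it's the physical sound of Rafael moving in the space → diegetic.
(3) is diegetic: it's the actual ambient sound of the location.
(4) source music from a karaoke machine, which exists in the story world → diegetic.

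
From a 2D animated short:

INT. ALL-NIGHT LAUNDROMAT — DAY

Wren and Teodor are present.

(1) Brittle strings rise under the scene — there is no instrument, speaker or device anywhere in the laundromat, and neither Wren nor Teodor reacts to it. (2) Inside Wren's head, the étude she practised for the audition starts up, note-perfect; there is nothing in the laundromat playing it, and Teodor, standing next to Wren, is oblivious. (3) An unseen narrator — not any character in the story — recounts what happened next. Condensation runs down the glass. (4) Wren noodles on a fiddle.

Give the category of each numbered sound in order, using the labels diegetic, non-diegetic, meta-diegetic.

non-diegetic, meta-diegetic, non-diegetic, diegetic

(1) score with no on-screen or off-screen source; it exists for the audience alone → non-diegetic.
(2) remembered music, private to Wren — Teodor is oblivious because it isn't in the room → meta-diegetic.
Sound (3): external voice-over — not a character, not heard by anyone in the scene, so non-diegetic.
Sound (4): the instrument and the performer are both in the scene, so diegetic.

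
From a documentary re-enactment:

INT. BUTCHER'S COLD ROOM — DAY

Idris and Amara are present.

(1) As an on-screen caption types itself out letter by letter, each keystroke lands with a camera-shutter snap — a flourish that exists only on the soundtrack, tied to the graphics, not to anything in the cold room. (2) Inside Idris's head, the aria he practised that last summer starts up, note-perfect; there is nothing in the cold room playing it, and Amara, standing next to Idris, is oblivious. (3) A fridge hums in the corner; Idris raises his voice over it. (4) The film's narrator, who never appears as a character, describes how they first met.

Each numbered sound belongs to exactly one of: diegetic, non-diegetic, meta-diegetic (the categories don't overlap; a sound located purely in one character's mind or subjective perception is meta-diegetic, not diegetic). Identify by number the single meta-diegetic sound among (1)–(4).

(1) is non-diegetic: it accompanies on-screen graphics, not anything inside the story world.
(2) it lives in Idris's subjectivity, not in the cold room → meta-diegetic.
(3) a fridge is part of the location's real environment → diegetic.
(4) is non-diegetic: commentary laid over the scene from outside the fiction.
Only (2) is meta-diegetic.

2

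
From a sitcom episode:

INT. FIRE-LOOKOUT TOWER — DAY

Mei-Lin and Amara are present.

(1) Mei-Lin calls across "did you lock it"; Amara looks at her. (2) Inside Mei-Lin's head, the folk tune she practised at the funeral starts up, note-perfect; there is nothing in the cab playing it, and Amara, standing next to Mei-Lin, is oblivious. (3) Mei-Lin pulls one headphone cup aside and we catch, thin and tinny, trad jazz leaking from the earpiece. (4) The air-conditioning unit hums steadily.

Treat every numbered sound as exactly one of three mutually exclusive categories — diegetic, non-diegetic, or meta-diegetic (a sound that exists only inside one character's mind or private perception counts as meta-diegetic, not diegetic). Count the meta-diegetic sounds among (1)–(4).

1

(1) on-screen dialogue — Mei-Lin speaks and Amara is there to hear → diegetic.
(2) it lives in Mei-Lin's subjectivity, not in the cab → meta-diegetic.
(3) is diegetic: the earpiece is a real device on Mei-Lin's head — source music.
(4) it's the actual ambient sound of the location → diegetic.
So 1 of the 4 is meta-diegetic: (2).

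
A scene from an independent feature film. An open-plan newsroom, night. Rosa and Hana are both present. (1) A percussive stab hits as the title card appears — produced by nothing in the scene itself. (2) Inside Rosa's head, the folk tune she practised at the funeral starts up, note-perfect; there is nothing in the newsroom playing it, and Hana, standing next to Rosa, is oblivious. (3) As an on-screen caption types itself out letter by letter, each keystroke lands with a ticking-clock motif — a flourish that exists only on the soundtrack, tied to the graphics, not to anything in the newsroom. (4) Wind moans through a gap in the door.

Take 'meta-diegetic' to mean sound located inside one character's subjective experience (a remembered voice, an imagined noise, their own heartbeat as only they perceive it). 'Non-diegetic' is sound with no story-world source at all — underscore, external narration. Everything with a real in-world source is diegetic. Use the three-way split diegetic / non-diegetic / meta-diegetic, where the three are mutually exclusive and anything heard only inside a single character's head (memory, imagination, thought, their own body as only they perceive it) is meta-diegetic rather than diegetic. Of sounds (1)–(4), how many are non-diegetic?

(1) nothing in the scene produces it; it's an accent added for the audience → non-diegetic.
(2) is meta-diegetic: the music is a memory playing inside Rosa's mind alone; no real-world source, Hana can't hear it.
(3) it accompanies on-screen graphics, not anything inside the story world → non-diegetic.
(4) wind is part of the location's real environment → diegetic.
So 2 of the 4 are non-diegetic: (1), (3).

2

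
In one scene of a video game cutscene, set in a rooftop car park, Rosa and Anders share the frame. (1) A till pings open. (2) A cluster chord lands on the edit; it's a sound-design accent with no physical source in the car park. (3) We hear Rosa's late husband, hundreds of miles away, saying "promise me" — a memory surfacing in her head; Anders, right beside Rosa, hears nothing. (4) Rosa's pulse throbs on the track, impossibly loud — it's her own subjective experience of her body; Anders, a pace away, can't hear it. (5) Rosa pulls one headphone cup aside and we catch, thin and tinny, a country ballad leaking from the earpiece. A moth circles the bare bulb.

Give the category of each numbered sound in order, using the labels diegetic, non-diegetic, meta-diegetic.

Sound (1): a till is a real object/event in the scene's world, so diegetic.
(2) nothing in the scene produces it; it's an accent added for the audience → non-diegetic.
(3) is meta-diegetic: the voice is a memory playing only inside Rosa's mind; Anders can't hear it.
(4) point-of-audition from inside Rosa's body; not a sound in the room → meta-diegetic.
(5) the earpiece is a real device on Rosa's head — source music → diegetic.

diegetic, non-diegetic, meta-diegetic, meta-diegetic, diegetic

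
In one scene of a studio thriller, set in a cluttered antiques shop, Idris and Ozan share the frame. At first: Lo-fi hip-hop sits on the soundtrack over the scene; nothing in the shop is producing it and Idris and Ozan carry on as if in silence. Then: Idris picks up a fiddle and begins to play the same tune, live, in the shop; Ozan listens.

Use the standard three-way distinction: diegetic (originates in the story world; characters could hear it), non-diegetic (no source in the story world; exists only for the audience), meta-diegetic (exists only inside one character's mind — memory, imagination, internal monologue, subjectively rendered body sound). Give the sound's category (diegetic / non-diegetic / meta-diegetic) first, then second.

non-diegetic, diegetic

First: no in-world source exists and no character can hear it — underscore → non-diegetic.
Second: a fiddle is now a real source in the story world and the characters hear it → diegetic.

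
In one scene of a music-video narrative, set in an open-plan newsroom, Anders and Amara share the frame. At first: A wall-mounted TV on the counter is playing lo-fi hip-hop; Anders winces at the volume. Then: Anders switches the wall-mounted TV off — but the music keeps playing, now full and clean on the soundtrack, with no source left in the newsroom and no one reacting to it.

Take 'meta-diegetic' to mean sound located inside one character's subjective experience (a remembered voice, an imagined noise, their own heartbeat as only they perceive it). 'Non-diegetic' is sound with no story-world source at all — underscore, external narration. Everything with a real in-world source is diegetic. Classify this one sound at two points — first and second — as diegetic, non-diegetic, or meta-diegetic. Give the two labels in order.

diegetic, non-diegetic

First: a wall-mounted TV is a real in-scene source and Anders reacts to it → diegetic.
Second: there is no longer any in-world source and no one can hear it — it has become underscore → non-diegetic.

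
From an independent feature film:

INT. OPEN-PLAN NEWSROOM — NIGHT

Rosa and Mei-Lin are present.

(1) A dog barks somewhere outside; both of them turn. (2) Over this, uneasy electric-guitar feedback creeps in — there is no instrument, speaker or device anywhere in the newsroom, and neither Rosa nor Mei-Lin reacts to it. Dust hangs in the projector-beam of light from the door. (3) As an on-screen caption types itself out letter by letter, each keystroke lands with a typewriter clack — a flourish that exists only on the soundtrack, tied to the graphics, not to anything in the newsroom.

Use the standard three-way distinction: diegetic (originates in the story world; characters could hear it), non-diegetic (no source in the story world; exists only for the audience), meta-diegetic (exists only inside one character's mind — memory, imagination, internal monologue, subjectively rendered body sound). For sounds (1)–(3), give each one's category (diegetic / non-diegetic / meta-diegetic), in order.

diegetic, non-diegetic, non-diegetic

(1) is diegetic: the sound comes from a dog physically present in the location.
Sound (2): nothing in the newsroom produces it and the characters don't hear it — pure soundtrack, so non-diegetic.
(3) is non-diegetic: the caption isn't part of the story world, so neither is the sound tied to it.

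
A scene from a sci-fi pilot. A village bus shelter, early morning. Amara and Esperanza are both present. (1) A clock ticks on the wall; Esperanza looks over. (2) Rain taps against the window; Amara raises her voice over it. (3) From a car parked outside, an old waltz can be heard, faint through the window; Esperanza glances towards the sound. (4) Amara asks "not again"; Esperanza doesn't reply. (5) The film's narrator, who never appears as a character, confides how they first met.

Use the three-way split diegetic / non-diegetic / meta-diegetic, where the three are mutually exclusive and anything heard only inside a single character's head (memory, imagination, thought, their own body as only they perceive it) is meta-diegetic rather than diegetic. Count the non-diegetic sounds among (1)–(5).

1

(1) is diegetic: a clock is a real object/event in the scene's world.
Sound (2): it's the actual ambient sound of the location, so diegetic.
(3) is diegetic: off-screen diegetic: the source is out of frame but still in the story's space.
Sound (4): on-screen dialogue — Amara speaks and Esperanza is there to hear, so diegetic.
(5) is non-diegetic: commentary laid over the scene from outside the fiction.
So 1 of the 5 is non-diegetic: (5).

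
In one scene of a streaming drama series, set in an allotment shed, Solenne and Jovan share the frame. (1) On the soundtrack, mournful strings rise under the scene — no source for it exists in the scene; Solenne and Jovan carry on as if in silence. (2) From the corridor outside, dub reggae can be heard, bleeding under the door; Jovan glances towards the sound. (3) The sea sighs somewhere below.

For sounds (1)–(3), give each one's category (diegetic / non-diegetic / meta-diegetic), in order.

(1) it has no source in the story world and no character can hear it — it's underscore → non-diegetic.
(2) it's coming from the corridor outside — a location within the story world — and Jovan reacts → diegetic.
Sound (3): the sea is part of the location's real environment, so diegetic.

non-diegetic, diegetic, diegetic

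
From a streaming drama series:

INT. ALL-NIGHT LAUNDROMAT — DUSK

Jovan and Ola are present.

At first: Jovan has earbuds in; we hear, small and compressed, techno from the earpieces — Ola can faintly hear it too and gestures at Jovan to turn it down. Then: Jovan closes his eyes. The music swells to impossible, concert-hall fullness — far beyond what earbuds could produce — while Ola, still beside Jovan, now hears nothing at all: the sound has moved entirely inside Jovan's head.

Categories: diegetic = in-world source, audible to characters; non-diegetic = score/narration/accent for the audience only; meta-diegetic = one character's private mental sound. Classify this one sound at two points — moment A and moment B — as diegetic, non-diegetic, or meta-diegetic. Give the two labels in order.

diegetic, meta-diegetic

Moment A: the earbuds are a physical source both characters can hear → diegetic.
Moment B: the music now exists only as Jovan's subjective experience; Ola can no longer hear it → meta-diegetic.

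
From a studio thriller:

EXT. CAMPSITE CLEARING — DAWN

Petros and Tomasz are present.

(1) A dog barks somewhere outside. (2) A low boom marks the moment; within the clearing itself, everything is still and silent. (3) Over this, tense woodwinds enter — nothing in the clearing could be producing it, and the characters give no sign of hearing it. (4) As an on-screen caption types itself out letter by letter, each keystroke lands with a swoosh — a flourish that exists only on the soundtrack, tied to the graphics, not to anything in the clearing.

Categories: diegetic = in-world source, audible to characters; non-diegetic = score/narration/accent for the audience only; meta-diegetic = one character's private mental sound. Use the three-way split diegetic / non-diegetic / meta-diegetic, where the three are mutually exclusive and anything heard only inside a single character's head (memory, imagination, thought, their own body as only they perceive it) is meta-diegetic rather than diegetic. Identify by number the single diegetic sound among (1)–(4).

Sound (1): a dog is a real object/event in the scene's world, so diegetic.
(2) is non-diegetic: an editorial stinger — it belongs to the cut, not the story world.
(3) is non-diegetic: it has no source in the story world and no character can hear it — it's underscore.
Sound (4): sound married to a title/caption — outside the diegesis by definition, so non-diegetic.
Only (1) is diegetic.

1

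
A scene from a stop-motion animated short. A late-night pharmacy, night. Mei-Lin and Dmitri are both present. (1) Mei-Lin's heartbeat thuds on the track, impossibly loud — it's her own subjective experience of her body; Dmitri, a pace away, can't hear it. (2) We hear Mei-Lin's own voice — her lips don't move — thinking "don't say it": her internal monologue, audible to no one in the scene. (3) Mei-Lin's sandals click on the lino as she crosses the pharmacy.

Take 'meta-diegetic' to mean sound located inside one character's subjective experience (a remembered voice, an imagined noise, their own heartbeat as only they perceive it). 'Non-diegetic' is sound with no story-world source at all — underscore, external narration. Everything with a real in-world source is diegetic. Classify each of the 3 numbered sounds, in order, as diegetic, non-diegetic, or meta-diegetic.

(1) it's Mei-Lin's internal bodily sensation rendered as sound; only Mei-Lin 'hears' it → meta-diegetic.
Sound (2): Mei-Lin's thought-voice: a private mental sound no other character can hear, so meta-diegetic.
(3) is diegetic: Mei-Lin's footsteps are produced in the story world.

meta-diegetic, meta-diegetic, diegetic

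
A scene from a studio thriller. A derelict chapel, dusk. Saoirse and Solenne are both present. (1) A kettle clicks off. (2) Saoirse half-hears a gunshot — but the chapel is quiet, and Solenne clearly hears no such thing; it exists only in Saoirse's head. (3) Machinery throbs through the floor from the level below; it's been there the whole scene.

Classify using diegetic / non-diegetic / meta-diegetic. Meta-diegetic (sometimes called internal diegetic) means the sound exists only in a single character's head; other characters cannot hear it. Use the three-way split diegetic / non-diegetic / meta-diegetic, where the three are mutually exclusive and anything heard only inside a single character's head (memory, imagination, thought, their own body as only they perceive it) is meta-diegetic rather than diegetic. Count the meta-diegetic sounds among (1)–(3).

(1) an in-world source (a kettle); characters could hear it → diegetic.
Sound (2): subjective to Saoirse: the chapel is silent and Solenne hears nothing, so meta-diegetic.
(3) is diegetic: machinery is part of the location's real environment.
Meta-diegetic: (2) — that's 1.

1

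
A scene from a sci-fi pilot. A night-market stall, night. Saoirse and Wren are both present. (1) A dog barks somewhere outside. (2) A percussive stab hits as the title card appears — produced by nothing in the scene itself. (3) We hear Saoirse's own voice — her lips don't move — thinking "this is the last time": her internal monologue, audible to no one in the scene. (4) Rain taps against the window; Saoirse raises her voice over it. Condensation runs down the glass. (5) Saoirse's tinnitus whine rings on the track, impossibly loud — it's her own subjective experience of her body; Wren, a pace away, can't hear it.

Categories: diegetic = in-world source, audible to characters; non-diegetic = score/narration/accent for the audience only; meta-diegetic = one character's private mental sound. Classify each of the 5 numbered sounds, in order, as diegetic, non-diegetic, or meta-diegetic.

(1) an in-world source (a dog); characters could hear it → diegetic.
(2) it's a sound-design accent with no in-world source; no one in the scene can hear it → non-diegetic.
Sound (3): it's Saoirse's unspoken thought, heard only by the audience via her subjectivity, so meta-diegetic.
(4) it's the actual ambient sound of the location → diegetic.
Sound (5): a subjective body sound — Saoirse's private perception, inaudible to Wren, so meta-diegetic.

diegetic, non-diegetic, meta-diegetic, diegetic, meta-diegetic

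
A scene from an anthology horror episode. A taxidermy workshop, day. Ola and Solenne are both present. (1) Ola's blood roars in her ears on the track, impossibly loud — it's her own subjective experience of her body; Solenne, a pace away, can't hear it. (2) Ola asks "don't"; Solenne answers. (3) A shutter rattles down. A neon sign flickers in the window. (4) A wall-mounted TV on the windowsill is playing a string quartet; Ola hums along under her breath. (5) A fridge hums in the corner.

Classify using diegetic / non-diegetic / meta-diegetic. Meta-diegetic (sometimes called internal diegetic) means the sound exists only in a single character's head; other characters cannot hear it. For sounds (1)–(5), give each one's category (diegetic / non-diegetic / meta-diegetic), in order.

(1) a subjective body sound — Ola's private perception, inaudible to Solenne → meta-diegetic.
(2) is diegetic: Ola is a character speaking aloud in the scene.
(3) is diegetic: a shutter is a real object/event in the scene's world.
(4) the music comes from an on-screen device that Ola responds to → diegetic.
Sound (5): it's the actual ambient sound of the location, so diegetic.

meta-diegetic, diegetic, diegetic, diegetic, diegetic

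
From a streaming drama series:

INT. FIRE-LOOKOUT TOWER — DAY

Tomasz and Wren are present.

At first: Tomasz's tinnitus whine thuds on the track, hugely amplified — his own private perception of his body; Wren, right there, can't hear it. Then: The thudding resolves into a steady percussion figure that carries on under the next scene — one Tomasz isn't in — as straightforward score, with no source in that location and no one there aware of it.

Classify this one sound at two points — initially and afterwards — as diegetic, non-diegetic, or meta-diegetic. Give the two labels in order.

Initially: it's Tomasz's subjective body sound, inaudible to Wren → meta-diegetic.
Afterwards: detached from Tomasz and playing as sourceless score over a scene he isn't in — for the audience only → non-diegetic.

meta-diegetic, non-diegetic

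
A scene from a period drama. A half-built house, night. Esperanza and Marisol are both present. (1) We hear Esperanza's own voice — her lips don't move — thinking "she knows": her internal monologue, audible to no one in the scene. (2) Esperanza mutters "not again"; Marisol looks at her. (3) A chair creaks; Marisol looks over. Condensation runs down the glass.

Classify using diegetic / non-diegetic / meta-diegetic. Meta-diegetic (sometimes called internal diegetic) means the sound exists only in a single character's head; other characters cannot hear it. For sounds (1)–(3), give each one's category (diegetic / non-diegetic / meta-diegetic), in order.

meta-diegetic, diegetic, diegetic

Sound (1): it's Esperanza's unspoken thought, heard only by the audience via her subjectivity, so meta-diegetic.
(2) is diegetic: Esperanza is a character speaking aloud in the scene.
(3) is diegetic: the sound comes from a chair physically present in the location.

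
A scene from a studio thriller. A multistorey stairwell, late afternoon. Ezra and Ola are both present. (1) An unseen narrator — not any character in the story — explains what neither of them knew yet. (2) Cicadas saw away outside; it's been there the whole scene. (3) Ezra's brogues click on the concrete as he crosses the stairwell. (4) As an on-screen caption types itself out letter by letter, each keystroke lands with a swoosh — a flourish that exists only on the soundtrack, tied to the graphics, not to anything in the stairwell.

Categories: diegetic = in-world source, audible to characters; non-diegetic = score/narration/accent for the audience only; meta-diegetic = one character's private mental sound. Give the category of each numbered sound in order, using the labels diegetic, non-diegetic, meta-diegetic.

non-diegetic, diegetic, diegetic, non-diegetic

(1) is non-diegetic: commentary laid over the scene from outside the fiction.
(2) is diegetic: it's the actual ambient sound of the location.
(3) is diegetic: it's the physical sound of Ezra moving in the space.
(4) sound married to a title/caption — outside the diegesis by definition → non-diegetic.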